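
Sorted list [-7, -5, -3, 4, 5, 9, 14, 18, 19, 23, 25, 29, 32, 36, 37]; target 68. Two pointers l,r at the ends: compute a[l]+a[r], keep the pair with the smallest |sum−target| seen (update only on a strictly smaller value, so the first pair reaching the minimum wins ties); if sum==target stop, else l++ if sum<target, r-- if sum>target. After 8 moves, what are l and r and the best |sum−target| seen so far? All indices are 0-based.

[0,14] -7+37=30 d=38 * → l++
[1,14] -5+37=32 d=36 * → l++
[2,14] -3+37=34 d=34 * → l++
[3,14] 4+37=41 d=27 * → l++
[4,14] 5+37=42 d=26 * → l++
[5,14] 9+37=46 d=22 * → l++
[6,14] 14+37=51 d=17 * → l++
[7,14] 18+37=55 d=13 * → l++

l=8, r=14, best |Δ|=13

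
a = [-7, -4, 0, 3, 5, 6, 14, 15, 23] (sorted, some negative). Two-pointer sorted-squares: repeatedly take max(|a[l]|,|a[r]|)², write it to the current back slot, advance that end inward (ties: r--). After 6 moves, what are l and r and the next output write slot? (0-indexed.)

l=1, r=3, next write slot=2

l=0 r=8: |-7|<=|23| out[8]=529, r--
l=0 r=7: |-7|<=|15| out[7]=225, r--
l=0 r=6: |-7|<=|14| out[6]=196, r--
l=0 r=5: |-7|>|6| out[5]=49, l++
l=1 r=5: |-4|<=|6| out[4]=36, r--
l=1 r=4: |-4|<=|5| out[3]=25, r--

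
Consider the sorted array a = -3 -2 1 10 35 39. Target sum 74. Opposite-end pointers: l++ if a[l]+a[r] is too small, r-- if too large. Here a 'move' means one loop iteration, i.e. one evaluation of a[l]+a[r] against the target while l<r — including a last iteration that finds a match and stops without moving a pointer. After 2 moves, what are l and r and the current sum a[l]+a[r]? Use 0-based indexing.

l=2, r=5, sum=40

[0,5] -3+39=36 <74 → l++
[1,5] -2+39=37 <74 → l++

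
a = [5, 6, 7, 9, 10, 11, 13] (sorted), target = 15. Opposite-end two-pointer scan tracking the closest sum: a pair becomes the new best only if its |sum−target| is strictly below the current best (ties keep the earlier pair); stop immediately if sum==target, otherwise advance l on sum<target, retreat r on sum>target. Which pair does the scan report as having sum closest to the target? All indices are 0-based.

pair (5, 10) with sum 15 (|Δ|=0)

[0,6] 5+13=18 d=3 * → r--
[0,5] 5+11=16 d=1 * → r--
[0,4] 5+10=15 d=0 * → stop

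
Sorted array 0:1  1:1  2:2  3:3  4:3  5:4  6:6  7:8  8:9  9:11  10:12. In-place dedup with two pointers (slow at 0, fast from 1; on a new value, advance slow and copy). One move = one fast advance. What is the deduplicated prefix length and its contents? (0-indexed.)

length 9; prefix = [1, 2, 3, 4, 6, 8, 9, 11, 12]

slow=0 fast=1: a[fast]=1=a[slow] dup, fast++
slow=0 fast=2: a[fast]=2≠a[slow]=1 write a[1]=2, slow++,fast++
slow=1 fast=3: a[fast]=3≠a[slow]=2 write a[2]=3, slow++,fast++
slow=2 fast=4: a[fast]=3=a[slow] dup, fast++
slow=2 fast=5: a[fast]=4≠a[slow]=3 write a[3]=4, slow++,fast++
slow=3 fast=6: a[fast]=6≠a[slow]=4 write a[4]=6, slow++,fast++
slow=4 fast=7: a[fast]=8≠a[slow]=6 write a[5]=8, slow++,fast++
slow=5 fast=8: a[fast]=9≠a[slow]=8 write a[6]=9, slow++,fast++
slow=6 fast=9: a[fast]=11≠a[slow]=9 write a[7]=11, slow++,fast++
slow=7 fast=10: a[fast]=12≠a[slow]=11 write a[8]=12, slow++,fast++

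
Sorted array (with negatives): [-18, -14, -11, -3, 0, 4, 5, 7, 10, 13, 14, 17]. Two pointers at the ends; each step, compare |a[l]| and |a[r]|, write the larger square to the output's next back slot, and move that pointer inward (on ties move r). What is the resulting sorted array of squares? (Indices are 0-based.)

[0,11] |-18|>|17| out[11]=324 → l++
[1,11] |-14|<=|17| out[10]=289 → r--
[1,10] |-14|<=|14| out[9]=196 → r--
[1,9] |-14|>|13| out[8]=196 → l++
[2,9] |-11|<=|13| out[7]=169 → r--
[2,8] |-11|>|10| out[6]=121 → l++
[3,8] |-3|<=|10| out[5]=100 → r--
[3,7] |-3|<=|7| out[4]=49 → r--
[3,6] |-3|<=|5| out[3]=25 → r--
[3,5] |-3|<=|4| out[2]=16 → r--
[3,4] |-3|>|0| out[1]=9 → l++
[4,4] |0|<=|0| out[0]=0 → r--

[0, 9, 16, 25, 49, 100, 121, 169, 196, 196, 289, 324]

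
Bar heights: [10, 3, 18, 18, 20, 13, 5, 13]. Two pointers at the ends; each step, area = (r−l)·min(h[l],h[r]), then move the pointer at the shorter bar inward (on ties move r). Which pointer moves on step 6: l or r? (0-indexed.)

l

l=0 r=7: min(10,13)*7=70 best=70 *, l++
l=1 r=7: min(3,13)*6=18 best=70, l++
l=2 r=7: min(18,13)*5=65 best=70, r--
l=2 r=6: min(18,5)*4=20 best=70, r--
l=2 r=5: min(18,13)*3=39 best=70, r--
l=2 r=4: min(18,20)*2=36 best=70, l++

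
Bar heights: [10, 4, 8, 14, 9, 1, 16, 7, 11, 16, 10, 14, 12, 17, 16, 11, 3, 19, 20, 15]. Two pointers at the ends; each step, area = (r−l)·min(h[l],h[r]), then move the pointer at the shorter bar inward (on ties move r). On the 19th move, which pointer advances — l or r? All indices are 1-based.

l=1 r=20: min(10,15)*19=190 best=190 *, l++
l=2 r=20: min(4,15)*18=72 best=190, l++
l=3 r=20: min(8,15)*17=136 best=190, l++
l=4 r=20: min(14,15)*16=224 best=224 *, l++
l=5 r=20: min(9,15)*15=135 best=224, l++
l=6 r=20: min(1,15)*14=14 best=224, l++
l=7 r=20: min(16,15)*13=195 best=224, r--
l=7 r=19: min(16,20)*12=192 best=224, l++
l=8 r=19: min(7,20)*11=77 best=224, l++
l=9 r=19: min(11,20)*10=110 best=224, l++
l=10 r=19: min(16,20)*9=144 best=224, l++
l=11 r=19: min(10,20)*8=80 best=224, l++
l=12 r=19: min(14,20)*7=98 best=224, l++
l=13 r=19: min(12,20)*6=72 best=224, l++
l=14 r=19: min(17,20)*5=85 best=224, l++
l=15 r=19: min(16,20)*4=64 best=224, l++
l=16 r=19: min(11,20)*3=33 best=224, l++
l=17 r=19: min(3,20)*2=6 best=224, l++
l=18 r=19: min(19,20)*1=19 best=224, l++

l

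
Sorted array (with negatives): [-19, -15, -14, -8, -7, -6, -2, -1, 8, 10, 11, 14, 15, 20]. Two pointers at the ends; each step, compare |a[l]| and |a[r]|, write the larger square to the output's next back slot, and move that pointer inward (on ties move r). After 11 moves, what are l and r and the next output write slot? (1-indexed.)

l=1 r=14: |-19|<=|20| out[14]=400, r--
l=1 r=13: |-19|>|15| out[13]=361, l++
l=2 r=13: |-15|<=|15| out[12]=225, r--
l=2 r=12: |-15|>|14| out[11]=225, l++
l=3 r=12: |-14|<=|14| out[10]=196, r--
l=3 r=11: |-14|>|11| out[9]=196, l++
l=4 r=11: |-8|<=|11| out[8]=121, r--
l=4 r=10: |-8|<=|10| out[7]=100, r--
l=4 r=9: |-8|<=|8| out[6]=64, r--
l=4 r=8: |-8|>|-1| out[5]=64, l++
l=5 r=8: |-7|>|-1| out[4]=49, l++

l=6, r=8, next write slot=3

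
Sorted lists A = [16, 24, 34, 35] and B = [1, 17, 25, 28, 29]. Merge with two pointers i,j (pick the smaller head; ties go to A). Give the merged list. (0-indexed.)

[1, 16, 17, 24, 25, 28, 29, 34, 35]

i=0 j=0: A[i]=16>B[j]=1 take 1, j++
i=0 j=1: A[i]=16<=B[j]=17 take 16, i++
i=1 j=1: A[i]=24>B[j]=17 take 17, j++
i=1 j=2: A[i]=24<=B[j]=25 take 24, i++
i=2 j=2: A[i]=34>B[j]=25 take 25, j++
i=2 j=3: A[i]=34>B[j]=28 take 28, j++
i=2 j=4: A[i]=34>B[j]=29 take 29, j++
i=2 j=5: B done, take A[i]=34, i++
i=3 j=5: B done, take A[i]=35, i++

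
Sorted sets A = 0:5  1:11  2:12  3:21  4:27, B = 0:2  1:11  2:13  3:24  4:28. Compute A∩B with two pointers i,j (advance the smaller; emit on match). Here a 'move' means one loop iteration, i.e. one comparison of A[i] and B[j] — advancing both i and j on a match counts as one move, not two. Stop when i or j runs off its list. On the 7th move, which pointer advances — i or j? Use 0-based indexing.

j

i=0 j=0: 5>2, j++
i=0 j=1: 5<11, i++
i=1 j=1: 11==11 emit, i++,j++
i=2 j=2: 12<13, i++
i=3 j=2: 21>13, j++
i=3 j=3: 21<24, i++
i=4 j=3: 27>24, j++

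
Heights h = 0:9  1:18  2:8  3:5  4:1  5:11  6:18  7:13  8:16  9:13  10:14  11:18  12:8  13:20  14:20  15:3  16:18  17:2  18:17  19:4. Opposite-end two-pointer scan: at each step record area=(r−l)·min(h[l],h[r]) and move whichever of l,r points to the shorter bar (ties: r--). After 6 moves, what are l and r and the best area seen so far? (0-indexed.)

[0,19] min(9,4)*19=76 best=76 * → r--
[0,18] min(9,17)*18=162 best=162 * → l++
[1,18] min(18,17)*17=289 best=289 * → r--
[1,17] min(18,2)*16=32 best=289 → r--
[1,16] min(18,18)*15=270 best=289 → r--
[1,15] min(18,3)*14=42 best=289 → r--

l=1, r=14, best area=289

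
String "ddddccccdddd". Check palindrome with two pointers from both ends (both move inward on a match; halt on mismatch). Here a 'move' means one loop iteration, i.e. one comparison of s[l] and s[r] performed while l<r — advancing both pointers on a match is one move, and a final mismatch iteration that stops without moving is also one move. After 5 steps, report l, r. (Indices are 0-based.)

l=5, r=6

[0,11] 'd'=='d' → l++,r--
[1,10] 'd'=='d' → l++,r--
[2,9] 'd'=='d' → l++,r--
[3,8] 'd'=='d' → l++,r--
[4,7] 'c'=='c' → l++,r--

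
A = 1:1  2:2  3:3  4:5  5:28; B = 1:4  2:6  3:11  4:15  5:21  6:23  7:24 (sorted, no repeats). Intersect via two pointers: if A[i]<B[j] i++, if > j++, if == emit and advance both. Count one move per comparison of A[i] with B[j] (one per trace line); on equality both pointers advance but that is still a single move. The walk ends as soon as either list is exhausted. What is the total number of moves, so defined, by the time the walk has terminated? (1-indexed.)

i=1 j=1: 1<4, i++
i=2 j=1: 2<4, i++
i=3 j=1: 3<4, i++
i=4 j=1: 5>4, j++
i=4 j=2: 5<6, i++
i=5 j=2: 28>6, j++
i=5 j=3: 28>11, j++
i=5 j=4: 28>15, j++
i=5 j=5: 28>21, j++
i=5 j=6: 28>23, j++
i=5 j=7: 28>24, j++

11 moves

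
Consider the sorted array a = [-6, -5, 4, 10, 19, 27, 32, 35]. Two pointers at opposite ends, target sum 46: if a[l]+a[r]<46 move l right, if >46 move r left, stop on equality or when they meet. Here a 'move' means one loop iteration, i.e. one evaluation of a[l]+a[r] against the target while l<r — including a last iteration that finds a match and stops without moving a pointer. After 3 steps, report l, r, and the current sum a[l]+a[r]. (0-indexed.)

l=0 r=7: -6+35=29 <46, l++
l=1 r=7: -5+35=30 <46, l++
l=2 r=7: 4+35=39 <46, l++

l=3, r=7, sum=45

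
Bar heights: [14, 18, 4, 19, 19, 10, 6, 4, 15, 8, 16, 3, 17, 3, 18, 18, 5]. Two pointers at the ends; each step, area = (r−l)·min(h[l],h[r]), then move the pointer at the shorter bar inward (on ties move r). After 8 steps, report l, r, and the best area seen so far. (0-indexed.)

[0,16] min(14,5)*16=80 best=80 * → r--
[0,15] min(14,18)*15=210 best=210 * → l++
[1,15] min(18,18)*14=252 best=252 * → r--
[1,14] min(18,18)*13=234 best=252 → r--
[1,13] min(18,3)*12=36 best=252 → r--
[1,12] min(18,17)*11=187 best=252 → r--
[1,11] min(18,3)*10=30 best=252 → r--
[1,10] min(18,16)*9=144 best=252 → r--

l=1, r=9, best area=252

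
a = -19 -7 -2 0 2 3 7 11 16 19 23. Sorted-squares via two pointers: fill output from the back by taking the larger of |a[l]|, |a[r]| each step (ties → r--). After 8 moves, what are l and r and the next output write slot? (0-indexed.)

l=2, r=4, next write slot=2

l=0 r=10: |-19|<=|23| out[10]=529, r--
l=0 r=9: |-19|<=|19| out[9]=361, r--
l=0 r=8: |-19|>|16| out[8]=361, l++
l=1 r=8: |-7|<=|16| out[7]=256, r--
l=1 r=7: |-7|<=|11| out[6]=121, r--
l=1 r=6: |-7|<=|7| out[5]=49, r--
l=1 r=5: |-7|>|3| out[4]=49, l++
l=2 r=5: |-2|<=|3| out[3]=9, r--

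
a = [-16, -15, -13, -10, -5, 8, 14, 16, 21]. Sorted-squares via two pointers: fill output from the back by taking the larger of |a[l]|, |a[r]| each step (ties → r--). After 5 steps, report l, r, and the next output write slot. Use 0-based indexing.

l=2, r=5, next write slot=3

l=0 r=8: |-16|<=|21| out[8]=441, r--
l=0 r=7: |-16|<=|16| out[7]=256, r--
l=0 r=6: |-16|>|14| out[6]=256, l++
l=1 r=6: |-15|>|14| out[5]=225, l++
l=2 r=6: |-13|<=|14| out[4]=196, r--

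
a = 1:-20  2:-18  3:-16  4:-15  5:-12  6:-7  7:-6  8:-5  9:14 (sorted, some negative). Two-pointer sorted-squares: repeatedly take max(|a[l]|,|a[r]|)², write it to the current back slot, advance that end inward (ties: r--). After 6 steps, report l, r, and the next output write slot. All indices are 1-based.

[1,9] |-20|>|14| out[9]=400 → l++
[2,9] |-18|>|14| out[8]=324 → l++
[3,9] |-16|>|14| out[7]=256 → l++
[4,9] |-15|>|14| out[6]=225 → l++
[5,9] |-12|<=|14| out[5]=196 → r--
[5,8] |-12|>|-5| out[4]=144 → l++

l=6, r=8, next write slot=3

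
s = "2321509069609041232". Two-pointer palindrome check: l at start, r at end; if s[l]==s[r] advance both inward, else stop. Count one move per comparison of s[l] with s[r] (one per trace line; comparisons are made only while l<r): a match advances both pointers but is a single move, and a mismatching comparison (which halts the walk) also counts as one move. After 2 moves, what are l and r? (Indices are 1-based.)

l=3, r=17

l=1 r=19: '2'=='2', l++,r--
l=2 r=18: '3'=='3', l++,r--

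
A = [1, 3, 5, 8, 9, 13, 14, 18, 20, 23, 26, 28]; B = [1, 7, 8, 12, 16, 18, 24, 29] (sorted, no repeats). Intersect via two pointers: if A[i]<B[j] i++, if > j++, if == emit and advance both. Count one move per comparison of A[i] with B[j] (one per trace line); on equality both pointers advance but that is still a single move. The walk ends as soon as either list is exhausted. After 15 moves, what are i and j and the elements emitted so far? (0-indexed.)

i=11, j=7, emitted=[1, 8, 18]

[i=0,j=0] 1==1 emit → i++,j++
[i=1,j=1] 3<7 → i++
[i=2,j=1] 5<7 → i++
[i=3,j=1] 8>7 → j++
[i=3,j=2] 8==8 emit → i++,j++
[i=4,j=3] 9<12 → i++
[i=5,j=3] 13>12 → j++
[i=5,j=4] 13<16 → i++
[i=6,j=4] 14<16 → i++
[i=7,j=4] 18>16 → j++
[i=7,j=5] 18==18 emit → i++,j++
[i=8,j=6] 20<24 → i++
[i=9,j=6] 23<24 → i++
[i=10,j=6] 26>24 → j++
[i=10,j=7] 26<29 → i++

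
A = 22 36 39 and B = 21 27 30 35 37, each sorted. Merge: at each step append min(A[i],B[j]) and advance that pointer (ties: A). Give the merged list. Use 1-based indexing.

[i=1,j=1] A[i]=22>B[j]=21 take 21 → j++
[i=1,j=2] A[i]=22<=B[j]=27 take 22 → i++
[i=2,j=2] A[i]=36>B[j]=27 take 27 → j++
[i=2,j=3] A[i]=36>B[j]=30 take 30 → j++
[i=2,j=4] A[i]=36>B[j]=35 take 35 → j++
[i=2,j=5] A[i]=36<=B[j]=37 take 36 → i++
[i=3,j=5] A[i]=39>B[j]=37 take 37 → j++
[i=3,j=6] B done, take A[i]=39 → i++

[21, 22, 27, 30, 35, 36, 37, 39]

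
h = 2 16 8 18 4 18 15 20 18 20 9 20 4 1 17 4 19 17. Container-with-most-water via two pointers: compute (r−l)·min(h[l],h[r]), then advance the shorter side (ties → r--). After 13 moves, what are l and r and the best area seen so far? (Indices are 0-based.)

[0,17] min(2,17)*17=34 best=34 * → l++
[1,17] min(16,17)*16=256 best=256 * → l++
[2,17] min(8,17)*15=120 best=256 → l++
[3,17] min(18,17)*14=238 best=256 → r--
[3,16] min(18,19)*13=234 best=256 → l++
[4,16] min(4,19)*12=48 best=256 → l++
[5,16] min(18,19)*11=198 best=256 → l++
[6,16] min(15,19)*10=150 best=256 → l++
[7,16] min(20,19)*9=171 best=256 → r--
[7,15] min(20,4)*8=32 best=256 → r--
[7,14] min(20,17)*7=119 best=256 → r--
[7,13] min(20,1)*6=6 best=256 → r--
[7,12] min(20,4)*5=20 best=256 → r--

l=7, r=11, best area=256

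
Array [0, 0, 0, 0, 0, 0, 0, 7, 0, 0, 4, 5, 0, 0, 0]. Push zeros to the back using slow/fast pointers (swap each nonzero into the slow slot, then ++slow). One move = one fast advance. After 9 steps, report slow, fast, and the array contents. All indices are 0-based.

slow=0 fast=0: a[fast]=0, fast++
slow=0 fast=1: a[fast]=0, fast++
slow=0 fast=2: a[fast]=0, fast++
slow=0 fast=3: a[fast]=0, fast++
slow=0 fast=4: a[fast]=0, fast++
slow=0 fast=5: a[fast]=0, fast++
slow=0 fast=6: a[fast]=0, fast++
slow=0 fast=7: a[fast]=7≠0 swap→a[0]=7, slow++,fast++
slow=1 fast=8: a[fast]=0, fast++

slow=1, fast=9, a=[7, 0, 0, 0, 0, 0, 0, 0, 0, 0, 4, 5, 0, 0, 0]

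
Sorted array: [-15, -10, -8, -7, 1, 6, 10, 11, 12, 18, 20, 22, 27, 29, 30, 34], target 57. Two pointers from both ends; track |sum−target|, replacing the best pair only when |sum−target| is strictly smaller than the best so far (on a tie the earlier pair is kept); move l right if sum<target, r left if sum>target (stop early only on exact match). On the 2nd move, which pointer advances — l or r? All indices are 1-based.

l

l=1 r=16: -15+34=19 d=38 *, l++
l=2 r=16: -10+34=24 d=33 *, l++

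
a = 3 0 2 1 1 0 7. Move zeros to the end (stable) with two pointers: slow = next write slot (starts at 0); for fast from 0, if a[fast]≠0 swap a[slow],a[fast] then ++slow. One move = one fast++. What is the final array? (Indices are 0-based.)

slow=0 fast=0: a[fast]=3≠0 swap→a[0]=3, slow++,fast++
slow=1 fast=1: a[fast]=0, fast++
slow=1 fast=2: a[fast]=2≠0 swap→a[1]=2, slow++,fast++
slow=2 fast=3: a[fast]=1≠0 swap→a[2]=1, slow++,fast++
slow=3 fast=4: a[fast]=1≠0 swap→a[3]=1, slow++,fast++
slow=4 fast=5: a[fast]=0, fast++
slow=4 fast=6: a[fast]=7≠0 swap→a[4]=7, slow++,fast++

[3, 2, 1, 1, 7, 0, 0]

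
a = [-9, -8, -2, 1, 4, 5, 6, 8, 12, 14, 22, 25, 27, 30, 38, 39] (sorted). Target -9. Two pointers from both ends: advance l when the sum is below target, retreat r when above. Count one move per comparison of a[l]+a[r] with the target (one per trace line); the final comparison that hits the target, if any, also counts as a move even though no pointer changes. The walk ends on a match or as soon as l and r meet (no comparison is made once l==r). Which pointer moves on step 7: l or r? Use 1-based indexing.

r

[1,16] -9+39=30 >-9 → r--
[1,15] -9+38=29 >-9 → r--
[1,14] -9+30=21 >-9 → r--
[1,13] -9+27=18 >-9 → r--
[1,12] -9+25=16 >-9 → r--
[1,11] -9+22=13 >-9 → r--
[1,10] -9+14=5 >-9 → r--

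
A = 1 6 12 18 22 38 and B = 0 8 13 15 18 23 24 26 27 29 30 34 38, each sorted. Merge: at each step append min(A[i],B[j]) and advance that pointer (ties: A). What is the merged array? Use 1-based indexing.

[i=1,j=1] A[i]=1>B[j]=0 take 0 → j++
[i=1,j=2] A[i]=1<=B[j]=8 take 1 → i++
[i=2,j=2] A[i]=6<=B[j]=8 take 6 → i++
[i=3,j=2] A[i]=12>B[j]=8 take 8 → j++
[i=3,j=3] A[i]=12<=B[j]=13 take 12 → i++
[i=4,j=3] A[i]=18>B[j]=13 take 13 → j++
[i=4,j=4] A[i]=18>B[j]=15 take 15 → j++
[i=4,j=5] A[i]=18<=B[j]=18 take 18 → i++
[i=5,j=5] A[i]=22>B[j]=18 take 18 → j++
[i=5,j=6] A[i]=22<=B[j]=23 take 22 → i++
[i=6,j=6] A[i]=38>B[j]=23 take 23 → j++
[i=6,j=7] A[i]=38>B[j]=24 take 24 → j++
[i=6,j=8] A[i]=38>B[j]=26 take 26 → j++
[i=6,j=9] A[i]=38>B[j]=27 take 27 → j++
[i=6,j=10] A[i]=38>B[j]=29 take 29 → j++
[i=6,j=11] A[i]=38>B[j]=30 take 30 → j++
[i=6,j=12] A[i]=38>B[j]=34 take 34 → j++
[i=6,j=13] A[i]=38<=B[j]=38 take 38 → i++
[i=7,j=13] A done, take B[j]=38 → j++

[0, 1, 6, 8, 12, 13, 15, 18, 18, 22, 23, 24, 26, 27, 29, 30, 34, 38, 38]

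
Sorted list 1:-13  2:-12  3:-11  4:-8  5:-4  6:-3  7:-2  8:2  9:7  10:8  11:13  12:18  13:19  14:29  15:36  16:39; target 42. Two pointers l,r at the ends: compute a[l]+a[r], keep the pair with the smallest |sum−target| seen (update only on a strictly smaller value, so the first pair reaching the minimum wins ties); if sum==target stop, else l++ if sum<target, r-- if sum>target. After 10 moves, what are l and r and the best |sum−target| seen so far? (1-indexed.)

l=9, r=14, best |Δ|=1

l=1 r=16: -13+39=26 d=16 *, l++
l=2 r=16: -12+39=27 d=15 *, l++
l=3 r=16: -11+39=28 d=14 *, l++
l=4 r=16: -8+39=31 d=11 *, l++
l=5 r=16: -4+39=35 d=7 *, l++
l=6 r=16: -3+39=36 d=6 *, l++
l=7 r=16: -2+39=37 d=5 *, l++
l=8 r=16: 2+39=41 d=1 *, l++
l=9 r=16: 7+39=46 d=4, r--
l=9 r=15: 7+36=43 d=1, r--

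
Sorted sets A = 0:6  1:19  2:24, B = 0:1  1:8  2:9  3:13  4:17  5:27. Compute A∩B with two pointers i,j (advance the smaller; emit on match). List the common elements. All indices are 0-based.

intersection = []

[i=0,j=0] 6>1 → j++
[i=0,j=1] 6<8 → i++
[i=1,j=1] 19>8 → j++
[i=1,j=2] 19>9 → j++
[i=1,j=3] 19>13 → j++
[i=1,j=4] 19>17 → j++
[i=1,j=5] 19<27 → i++
[i=2,j=5] 24<27 → i++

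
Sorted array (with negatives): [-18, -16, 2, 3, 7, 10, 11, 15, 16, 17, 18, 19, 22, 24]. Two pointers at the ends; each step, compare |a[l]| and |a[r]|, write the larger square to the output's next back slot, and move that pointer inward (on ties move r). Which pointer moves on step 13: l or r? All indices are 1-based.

r

[1,14] |-18|<=|24| out[14]=576 → r--
[1,13] |-18|<=|22| out[13]=484 → r--
[1,12] |-18|<=|19| out[12]=361 → r--
[1,11] |-18|<=|18| out[11]=324 → r--
[1,10] |-18|>|17| out[10]=324 → l++
[2,10] |-16|<=|17| out[9]=289 → r--
[2,9] |-16|<=|16| out[8]=256 → r--
[2,8] |-16|>|15| out[7]=256 → l++
[3,8] |2|<=|15| out[6]=225 → r--
[3,7] |2|<=|11| out[5]=121 → r--
[3,6] |2|<=|10| out[4]=100 → r--
[3,5] |2|<=|7| out[3]=49 → r--
[3,4] |2|<=|3| out[2]=9 → r--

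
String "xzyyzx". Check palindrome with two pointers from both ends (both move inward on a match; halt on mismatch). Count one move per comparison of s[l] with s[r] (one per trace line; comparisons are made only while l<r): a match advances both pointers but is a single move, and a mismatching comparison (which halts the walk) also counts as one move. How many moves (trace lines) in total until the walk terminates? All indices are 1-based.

l=1 r=6: 'x'=='x', l++,r--
l=2 r=5: 'z'=='z', l++,r--
l=3 r=4: 'y'=='y', l++,r--

3 moves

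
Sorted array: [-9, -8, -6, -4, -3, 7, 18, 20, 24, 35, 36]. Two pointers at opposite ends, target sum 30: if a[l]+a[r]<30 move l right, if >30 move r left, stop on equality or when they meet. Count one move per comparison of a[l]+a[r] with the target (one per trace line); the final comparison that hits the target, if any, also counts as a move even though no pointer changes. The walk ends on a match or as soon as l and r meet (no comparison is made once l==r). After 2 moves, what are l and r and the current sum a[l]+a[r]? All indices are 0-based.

l=2, r=10, sum=30

l=0 r=10: -9+36=27 <30, l++
l=1 r=10: -8+36=28 <30, l++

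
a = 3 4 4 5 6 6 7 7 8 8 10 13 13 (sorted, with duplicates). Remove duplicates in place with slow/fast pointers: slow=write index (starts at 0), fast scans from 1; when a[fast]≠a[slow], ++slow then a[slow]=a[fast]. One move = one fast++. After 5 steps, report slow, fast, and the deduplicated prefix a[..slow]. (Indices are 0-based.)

slow=3, fast=6, prefix=[3, 4, 5, 6]

slow=0 fast=1: a[fast]=4≠a[slow]=3 write a[1]=4, slow++,fast++
slow=1 fast=2: a[fast]=4=a[slow] dup, fast++
slow=1 fast=3: a[fast]=5≠a[slow]=4 write a[2]=5, slow++,fast++
slow=2 fast=4: a[fast]=6≠a[slow]=5 write a[3]=6, slow++,fast++
slow=3 fast=5: a[fast]=6=a[slow] dup, fast++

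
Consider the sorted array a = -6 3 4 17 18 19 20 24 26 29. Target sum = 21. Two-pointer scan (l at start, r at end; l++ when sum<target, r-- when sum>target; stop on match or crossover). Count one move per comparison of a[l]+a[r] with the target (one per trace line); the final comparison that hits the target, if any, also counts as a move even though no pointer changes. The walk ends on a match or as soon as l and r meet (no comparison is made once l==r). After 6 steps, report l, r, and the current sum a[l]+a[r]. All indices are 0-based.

[0,9] -6+29=23 >21 → r--
[0,8] -6+26=20 <21 → l++
[1,8] 3+26=29 >21 → r--
[1,7] 3+24=27 >21 → r--
[1,6] 3+20=23 >21 → r--
[1,5] 3+19=22 >21 → r--

l=1, r=4, sum=21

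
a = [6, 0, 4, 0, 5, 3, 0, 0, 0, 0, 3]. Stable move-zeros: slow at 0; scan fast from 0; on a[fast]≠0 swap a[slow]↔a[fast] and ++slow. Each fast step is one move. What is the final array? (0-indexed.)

slow=0 fast=0: a[fast]=6≠0 swap→a[0]=6, slow++,fast++
slow=1 fast=1: a[fast]=0, fast++
slow=1 fast=2: a[fast]=4≠0 swap→a[1]=4, slow++,fast++
slow=2 fast=3: a[fast]=0, fast++
slow=2 fast=4: a[fast]=5≠0 swap→a[2]=5, slow++,fast++
slow=3 fast=5: a[fast]=3≠0 swap→a[3]=3, slow++,fast++
slow=4 fast=6: a[fast]=0, fast++
slow=4 fast=7: a[fast]=0, fast++
slow=4 fast=8: a[fast]=0, fast++
slow=4 fast=9: a[fast]=0, fast++
slow=4 fast=10: a[fast]=3≠0 swap→a[4]=3, slow++,fast++

[6, 4, 5, 3, 3, 0, 0, 0, 0, 0, 0]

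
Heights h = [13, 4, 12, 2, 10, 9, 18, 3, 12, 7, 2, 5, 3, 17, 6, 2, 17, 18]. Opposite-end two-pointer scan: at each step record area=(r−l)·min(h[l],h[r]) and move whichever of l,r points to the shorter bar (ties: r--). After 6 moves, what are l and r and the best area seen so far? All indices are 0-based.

l=6, r=17, best area=221

[0,17] min(13,18)*17=221 best=221 * → l++
[1,17] min(4,18)*16=64 best=221 → l++
[2,17] min(12,18)*15=180 best=221 → l++
[3,17] min(2,18)*14=28 best=221 → l++
[4,17] min(10,18)*13=130 best=221 → l++
[5,17] min(9,18)*12=108 best=221 → l++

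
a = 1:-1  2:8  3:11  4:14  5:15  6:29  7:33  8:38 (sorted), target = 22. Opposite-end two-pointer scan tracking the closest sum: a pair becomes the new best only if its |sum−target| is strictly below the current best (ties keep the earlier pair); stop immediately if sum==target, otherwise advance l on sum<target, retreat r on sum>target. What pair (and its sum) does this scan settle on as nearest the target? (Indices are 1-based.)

l=1 r=8: -1+38=37 d=15 *, r--
l=1 r=7: -1+33=32 d=10 *, r--
l=1 r=6: -1+29=28 d=6 *, r--
l=1 r=5: -1+15=14 d=8, l++
l=2 r=5: 8+15=23 d=1 *, r--
l=2 r=4: 8+14=22 d=0 *, stop

pair (8, 14) with sum 22 (|Δ|=0)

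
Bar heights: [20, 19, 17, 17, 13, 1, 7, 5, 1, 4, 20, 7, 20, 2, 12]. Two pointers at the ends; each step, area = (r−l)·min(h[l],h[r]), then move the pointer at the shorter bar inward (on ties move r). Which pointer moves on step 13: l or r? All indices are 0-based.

l=0 r=14: min(20,12)*14=168 best=168 *, r--
l=0 r=13: min(20,2)*13=26 best=168, r--
l=0 r=12: min(20,20)*12=240 best=240 *, r--
l=0 r=11: min(20,7)*11=77 best=240, r--
l=0 r=10: min(20,20)*10=200 best=240, r--
l=0 r=9: min(20,4)*9=36 best=240, r--
l=0 r=8: min(20,1)*8=8 best=240, r--
l=0 r=7: min(20,5)*7=35 best=240, r--
l=0 r=6: min(20,7)*6=42 best=240, r--
l=0 r=5: min(20,1)*5=5 best=240, r--
l=0 r=4: min(20,13)*4=52 best=240, r--
l=0 r=3: min(20,17)*3=51 best=240, r--
l=0 r=2: min(20,17)*2=34 best=240, r--

r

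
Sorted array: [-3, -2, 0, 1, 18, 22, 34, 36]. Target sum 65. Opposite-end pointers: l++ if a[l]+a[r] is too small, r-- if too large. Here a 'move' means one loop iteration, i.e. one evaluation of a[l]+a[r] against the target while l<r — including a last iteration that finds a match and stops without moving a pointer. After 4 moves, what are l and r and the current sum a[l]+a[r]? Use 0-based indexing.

[0,7] -3+36=33 <65 → l++
[1,7] -2+36=34 <65 → l++
[2,7] 0+36=36 <65 → l++
[3,7] 1+36=37 <65 → l++

l=4, r=7, sum=54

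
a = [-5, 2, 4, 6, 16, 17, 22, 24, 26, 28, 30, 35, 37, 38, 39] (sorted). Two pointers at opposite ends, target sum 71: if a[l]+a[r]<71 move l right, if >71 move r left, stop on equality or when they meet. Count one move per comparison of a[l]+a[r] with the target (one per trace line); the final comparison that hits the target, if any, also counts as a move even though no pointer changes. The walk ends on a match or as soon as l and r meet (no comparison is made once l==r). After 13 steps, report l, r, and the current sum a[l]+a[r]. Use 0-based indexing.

[0,14] -5+39=34 <71 → l++
[1,14] 2+39=41 <71 → l++
[2,14] 4+39=43 <71 → l++
[3,14] 6+39=45 <71 → l++
[4,14] 16+39=55 <71 → l++
[5,14] 17+39=56 <71 → l++
[6,14] 22+39=61 <71 → l++
[7,14] 24+39=63 <71 → l++
[8,14] 26+39=65 <71 → l++
[9,14] 28+39=67 <71 → l++
[10,14] 30+39=69 <71 → l++
[11,14] 35+39=74 >71 → r--
[11,13] 35+38=73 >71 → r--

l=11, r=12, sum=72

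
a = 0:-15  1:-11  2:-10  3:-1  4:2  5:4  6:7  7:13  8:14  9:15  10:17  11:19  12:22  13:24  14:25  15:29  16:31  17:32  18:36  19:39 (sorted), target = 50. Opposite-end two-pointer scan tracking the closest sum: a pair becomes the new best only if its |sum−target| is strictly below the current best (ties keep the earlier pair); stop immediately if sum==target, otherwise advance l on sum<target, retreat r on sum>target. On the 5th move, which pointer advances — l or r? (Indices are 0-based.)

[0,19] -15+39=24 d=26 * → l++
[1,19] -11+39=28 d=22 * → l++
[2,19] -10+39=29 d=21 * → l++
[3,19] -1+39=38 d=12 * → l++
[4,19] 2+39=41 d=9 * → l++

l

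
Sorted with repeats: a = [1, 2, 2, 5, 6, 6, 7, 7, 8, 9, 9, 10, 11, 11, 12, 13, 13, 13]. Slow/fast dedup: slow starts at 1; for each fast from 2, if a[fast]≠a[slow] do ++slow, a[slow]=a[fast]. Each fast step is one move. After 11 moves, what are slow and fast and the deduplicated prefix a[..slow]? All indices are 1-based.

slow=1 fast=2: a[fast]=2≠a[slow]=1 write a[2]=2, slow++,fast++
slow=2 fast=3: a[fast]=2=a[slow] dup, fast++
slow=2 fast=4: a[fast]=5≠a[slow]=2 write a[3]=5, slow++,fast++
slow=3 fast=5: a[fast]=6≠a[slow]=5 write a[4]=6, slow++,fast++
slow=4 fast=6: a[fast]=6=a[slow] dup, fast++
slow=4 fast=7: a[fast]=7≠a[slow]=6 write a[5]=7, slow++,fast++
slow=5 fast=8: a[fast]=7=a[slow] dup, fast++
slow=5 fast=9: a[fast]=8≠a[slow]=7 write a[6]=8, slow++,fast++
slow=6 fast=10: a[fast]=9≠a[slow]=8 write a[7]=9, slow++,fast++
slow=7 fast=11: a[fast]=9=a[slow] dup, fast++
slow=7 fast=12: a[fast]=10≠a[slow]=9 write a[8]=10, slow++,fast++

slow=8, fast=13, prefix=[1, 2, 5, 6, 7, 8, 9, 10]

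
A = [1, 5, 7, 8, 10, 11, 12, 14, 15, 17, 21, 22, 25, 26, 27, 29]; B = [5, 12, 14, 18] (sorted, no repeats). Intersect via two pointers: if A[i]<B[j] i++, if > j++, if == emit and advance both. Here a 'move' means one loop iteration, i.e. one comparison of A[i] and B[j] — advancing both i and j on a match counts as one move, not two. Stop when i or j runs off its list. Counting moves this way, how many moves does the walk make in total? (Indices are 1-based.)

11 moves

[i=1,j=1] 1<5 → i++
[i=2,j=1] 5==5 emit → i++,j++
[i=3,j=2] 7<12 → i++
[i=4,j=2] 8<12 → i++
[i=5,j=2] 10<12 → i++
[i=6,j=2] 11<12 → i++
[i=7,j=2] 12==12 emit → i++,j++
[i=8,j=3] 14==14 emit → i++,j++
[i=9,j=4] 15<18 → i++
[i=10,j=4] 17<18 → i++
[i=11,j=4] 21>18 → j++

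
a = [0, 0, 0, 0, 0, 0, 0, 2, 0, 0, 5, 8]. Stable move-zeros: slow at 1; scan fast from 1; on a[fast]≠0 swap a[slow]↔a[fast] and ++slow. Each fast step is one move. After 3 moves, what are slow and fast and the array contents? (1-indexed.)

slow=1, fast=4, a=[0, 0, 0, 0, 0, 0, 0, 2, 0, 0, 5, 8]

slow=1 fast=1: a[fast]=0, fast++
slow=1 fast=2: a[fast]=0, fast++
slow=1 fast=3: a[fast]=0, fast++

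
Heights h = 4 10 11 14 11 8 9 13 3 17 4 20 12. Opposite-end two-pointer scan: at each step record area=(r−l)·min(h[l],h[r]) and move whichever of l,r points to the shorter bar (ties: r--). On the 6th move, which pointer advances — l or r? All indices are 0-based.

[0,12] min(4,12)*12=48 best=48 * → l++
[1,12] min(10,12)*11=110 best=110 * → l++
[2,12] min(11,12)*10=110 best=110 → l++
[3,12] min(14,12)*9=108 best=110 → r--
[3,11] min(14,20)*8=112 best=112 * → l++
[4,11] min(11,20)*7=77 best=112 → l++

l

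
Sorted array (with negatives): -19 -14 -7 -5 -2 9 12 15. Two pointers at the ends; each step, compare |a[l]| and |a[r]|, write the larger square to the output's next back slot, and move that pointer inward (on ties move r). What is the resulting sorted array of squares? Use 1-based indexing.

[1,8] |-19|>|15| out[8]=361 → l++
[2,8] |-14|<=|15| out[7]=225 → r--
[2,7] |-14|>|12| out[6]=196 → l++
[3,7] |-7|<=|12| out[5]=144 → r--
[3,6] |-7|<=|9| out[4]=81 → r--
[3,5] |-7|>|-2| out[3]=49 → l++
[4,5] |-5|>|-2| out[2]=25 → l++
[5,5] |-2|<=|-2| out[1]=4 → r--

[4, 25, 49, 81, 144, 196, 225, 361]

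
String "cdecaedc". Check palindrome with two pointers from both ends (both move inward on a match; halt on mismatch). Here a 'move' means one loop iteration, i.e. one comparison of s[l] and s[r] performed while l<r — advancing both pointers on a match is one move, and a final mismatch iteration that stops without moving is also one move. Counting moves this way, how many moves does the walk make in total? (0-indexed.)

[0,7] 'c'=='c' → l++,r--
[1,6] 'd'=='d' → l++,r--
[2,5] 'e'=='e' → l++,r--
[3,4] 'c'!='a' → stop

4 moves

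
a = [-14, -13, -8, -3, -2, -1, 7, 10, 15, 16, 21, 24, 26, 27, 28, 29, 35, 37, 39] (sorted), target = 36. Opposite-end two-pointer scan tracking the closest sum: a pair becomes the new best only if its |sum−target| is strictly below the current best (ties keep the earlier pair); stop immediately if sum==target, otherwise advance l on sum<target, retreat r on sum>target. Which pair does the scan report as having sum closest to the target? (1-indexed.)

pair (-3, 39) with sum 36 (|Δ|=0)

[1,19] -14+39=25 d=11 * → l++
[2,19] -13+39=26 d=10 * → l++
[3,19] -8+39=31 d=5 * → l++
[4,19] -3+39=36 d=0 * → stop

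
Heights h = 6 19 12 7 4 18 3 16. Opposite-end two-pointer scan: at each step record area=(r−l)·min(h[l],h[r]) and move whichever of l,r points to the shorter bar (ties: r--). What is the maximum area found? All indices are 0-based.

l=0 r=7: min(6,16)*7=42 best=42 *, l++
l=1 r=7: min(19,16)*6=96 best=96 *, r--
l=1 r=6: min(19,3)*5=15 best=96, r--
l=1 r=5: min(19,18)*4=72 best=96, r--
l=1 r=4: min(19,4)*3=12 best=96, r--
l=1 r=3: min(19,7)*2=14 best=96, r--
l=1 r=2: min(19,12)*1=12 best=96, r--

max area = 96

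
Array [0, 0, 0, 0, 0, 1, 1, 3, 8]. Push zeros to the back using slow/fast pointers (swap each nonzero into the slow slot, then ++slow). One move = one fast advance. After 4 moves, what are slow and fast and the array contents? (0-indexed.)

slow=0, fast=4, a=[0, 0, 0, 0, 0, 1, 1, 3, 8]

(s=0,f=0) a[fast]=0 → fast++
(s=0,f=1) a[fast]=0 → fast++
(s=0,f=2) a[fast]=0 → fast++
(s=0,f=3) a[fast]=0 → fast++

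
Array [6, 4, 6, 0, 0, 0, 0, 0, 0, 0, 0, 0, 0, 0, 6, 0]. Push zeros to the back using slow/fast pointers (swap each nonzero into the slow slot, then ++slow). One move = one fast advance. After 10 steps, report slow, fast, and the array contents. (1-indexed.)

slow=1 fast=1: a[fast]=6≠0 swap→a[1]=6, slow++,fast++
slow=2 fast=2: a[fast]=4≠0 swap→a[2]=4, slow++,fast++
slow=3 fast=3: a[fast]=6≠0 swap→a[3]=6, slow++,fast++
slow=4 fast=4: a[fast]=0, fast++
slow=4 fast=5: a[fast]=0, fast++
slow=4 fast=6: a[fast]=0, fast++
slow=4 fast=7: a[fast]=0, fast++
slow=4 fast=8: a[fast]=0, fast++
slow=4 fast=9: a[fast]=0, fast++
slow=4 fast=10: a[fast]=0, fast++

slow=4, fast=11, a=[6, 4, 6, 0, 0, 0, 0, 0, 0, 0, 0, 0, 0, 0, 6, 0]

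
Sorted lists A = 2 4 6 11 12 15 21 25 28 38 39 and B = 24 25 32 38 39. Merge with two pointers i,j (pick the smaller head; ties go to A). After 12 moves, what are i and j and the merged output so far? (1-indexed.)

i=1 j=1: A[i]=2<=B[j]=24 take 2, i++
i=2 j=1: A[i]=4<=B[j]=24 take 4, i++
i=3 j=1: A[i]=6<=B[j]=24 take 6, i++
i=4 j=1: A[i]=11<=B[j]=24 take 11, i++
i=5 j=1: A[i]=12<=B[j]=24 take 12, i++
i=6 j=1: A[i]=15<=B[j]=24 take 15, i++
i=7 j=1: A[i]=21<=B[j]=24 take 21, i++
i=8 j=1: A[i]=25>B[j]=24 take 24, j++
i=8 j=2: A[i]=25<=B[j]=25 take 25, i++
i=9 j=2: A[i]=28>B[j]=25 take 25, j++
i=9 j=3: A[i]=28<=B[j]=32 take 28, i++
i=10 j=3: A[i]=38>B[j]=32 take 32, j++

i=10, j=4, merged so far=[2, 4, 6, 11, 12, 15, 21, 24, 25, 25, 28, 32]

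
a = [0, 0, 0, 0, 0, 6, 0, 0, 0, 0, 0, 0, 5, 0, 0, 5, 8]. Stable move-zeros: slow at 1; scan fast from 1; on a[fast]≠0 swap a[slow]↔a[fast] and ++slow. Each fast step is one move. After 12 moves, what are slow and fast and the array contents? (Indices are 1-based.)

slow=2, fast=13, a=[6, 0, 0, 0, 0, 0, 0, 0, 0, 0, 0, 0, 5, 0, 0, 5, 8]

slow=1 fast=1: a[fast]=0, fast++
slow=1 fast=2: a[fast]=0, fast++
slow=1 fast=3: a[fast]=0, fast++
slow=1 fast=4: a[fast]=0, fast++
slow=1 fast=5: a[fast]=0, fast++
slow=1 fast=6: a[fast]=6≠0 swap→a[1]=6, slow++,fast++
slow=2 fast=7: a[fast]=0, fast++
slow=2 fast=8: a[fast]=0, fast++
slow=2 fast=9: a[fast]=0, fast++
slow=2 fast=10: a[fast]=0, fast++
slow=2 fast=11: a[fast]=0, fast++
slow=2 fast=12: a[fast]=0, fast++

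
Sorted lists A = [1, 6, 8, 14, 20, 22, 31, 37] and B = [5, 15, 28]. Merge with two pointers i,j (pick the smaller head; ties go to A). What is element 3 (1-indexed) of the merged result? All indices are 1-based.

i=1 j=1: A[i]=1<=B[j]=5 take 1, i++
i=2 j=1: A[i]=6>B[j]=5 take 5, j++
i=2 j=2: A[i]=6<=B[j]=15 take 6, i++
i=3 j=2: A[i]=8<=B[j]=15 take 8, i++
i=4 j=2: A[i]=14<=B[j]=15 take 14, i++
i=5 j=2: A[i]=20>B[j]=15 take 15, j++
i=5 j=3: A[i]=20<=B[j]=28 take 20, i++
i=6 j=3: A[i]=22<=B[j]=28 take 22, i++
i=7 j=3: A[i]=31>B[j]=28 take 28, j++
i=7 j=4: B done, take A[i]=31, i++
i=8 j=4: B done, take A[i]=37, i++

merged[3] = 6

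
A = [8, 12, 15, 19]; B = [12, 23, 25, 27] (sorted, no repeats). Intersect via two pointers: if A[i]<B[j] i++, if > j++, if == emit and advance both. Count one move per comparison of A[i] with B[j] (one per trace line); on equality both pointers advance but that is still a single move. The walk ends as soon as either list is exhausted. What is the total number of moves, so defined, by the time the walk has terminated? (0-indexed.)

4 moves

[i=0,j=0] 8<12 → i++
[i=1,j=0] 12==12 emit → i++,j++
[i=2,j=1] 15<23 → i++
[i=3,j=1] 19<23 → i++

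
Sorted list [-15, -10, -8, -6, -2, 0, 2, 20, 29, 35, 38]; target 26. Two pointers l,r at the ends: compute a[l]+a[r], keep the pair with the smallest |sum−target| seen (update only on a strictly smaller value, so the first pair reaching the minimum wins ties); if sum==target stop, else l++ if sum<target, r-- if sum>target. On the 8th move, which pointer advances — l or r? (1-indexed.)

l

l=1 r=11: -15+38=23 d=3 *, l++
l=2 r=11: -10+38=28 d=2 *, r--
l=2 r=10: -10+35=25 d=1 *, l++
l=3 r=10: -8+35=27 d=1, r--
l=3 r=9: -8+29=21 d=5, l++
l=4 r=9: -6+29=23 d=3, l++
l=5 r=9: -2+29=27 d=1, r--
l=5 r=8: -2+20=18 d=8, l++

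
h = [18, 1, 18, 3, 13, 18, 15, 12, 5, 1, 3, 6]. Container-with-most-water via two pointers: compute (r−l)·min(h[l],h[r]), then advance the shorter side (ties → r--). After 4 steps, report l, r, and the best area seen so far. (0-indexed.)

[0,11] min(18,6)*11=66 best=66 * → r--
[0,10] min(18,3)*10=30 best=66 → r--
[0,9] min(18,1)*9=9 best=66 → r--
[0,8] min(18,5)*8=40 best=66 → r--

l=0, r=7, best area=66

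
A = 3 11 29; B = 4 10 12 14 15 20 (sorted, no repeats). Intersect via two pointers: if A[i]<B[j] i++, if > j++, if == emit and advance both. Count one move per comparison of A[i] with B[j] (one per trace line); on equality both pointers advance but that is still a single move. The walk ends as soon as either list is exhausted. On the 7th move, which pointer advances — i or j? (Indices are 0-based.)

j

i=0 j=0: 3<4, i++
i=1 j=0: 11>4, j++
i=1 j=1: 11>10, j++
i=1 j=2: 11<12, i++
i=2 j=2: 29>12, j++
i=2 j=3: 29>14, j++
i=2 j=4: 29>15, j++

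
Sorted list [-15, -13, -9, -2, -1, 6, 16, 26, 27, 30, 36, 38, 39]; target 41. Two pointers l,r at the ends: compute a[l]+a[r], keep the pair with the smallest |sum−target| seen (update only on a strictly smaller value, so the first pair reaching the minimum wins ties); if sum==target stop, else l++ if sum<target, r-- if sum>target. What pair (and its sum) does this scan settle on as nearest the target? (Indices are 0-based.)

pair (6, 36) with sum 42 (|Δ|=1)

l=0 r=12: -15+39=24 d=17 *, l++
l=1 r=12: -13+39=26 d=15 *, l++
l=2 r=12: -9+39=30 d=11 *, l++
l=3 r=12: -2+39=37 d=4 *, l++
l=4 r=12: -1+39=38 d=3 *, l++
l=5 r=12: 6+39=45 d=4, r--
l=5 r=11: 6+38=44 d=3, r--
l=5 r=10: 6+36=42 d=1 *, r--
l=5 r=9: 6+30=36 d=5, l++
l=6 r=9: 16+30=46 d=5, r--
l=6 r=8: 16+27=43 d=2, r--
l=6 r=7: 16+26=42 d=1, r--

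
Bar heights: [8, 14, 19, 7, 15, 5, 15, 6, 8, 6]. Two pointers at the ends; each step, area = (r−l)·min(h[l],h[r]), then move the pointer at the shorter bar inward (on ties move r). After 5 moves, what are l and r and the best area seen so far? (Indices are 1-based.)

l=3, r=7, best area=70

l=1 r=10: min(8,6)*9=54 best=54 *, r--
l=1 r=9: min(8,8)*8=64 best=64 *, r--
l=1 r=8: min(8,6)*7=42 best=64, r--
l=1 r=7: min(8,15)*6=48 best=64, l++
l=2 r=7: min(14,15)*5=70 best=70 *, l++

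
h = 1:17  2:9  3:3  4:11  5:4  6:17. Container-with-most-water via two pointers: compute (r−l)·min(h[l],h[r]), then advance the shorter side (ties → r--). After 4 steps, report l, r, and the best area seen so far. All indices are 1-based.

[1,6] min(17,17)*5=85 best=85 * → r--
[1,5] min(17,4)*4=16 best=85 → r--
[1,4] min(17,11)*3=33 best=85 → r--
[1,3] min(17,3)*2=6 best=85 → r--

l=1, r=2, best area=85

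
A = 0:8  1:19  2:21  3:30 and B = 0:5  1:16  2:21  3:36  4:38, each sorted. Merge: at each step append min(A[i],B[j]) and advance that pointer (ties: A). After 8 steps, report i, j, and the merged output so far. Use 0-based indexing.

i=4, j=4, merged so far=[5, 8, 16, 19, 21, 21, 30, 36]

i=0 j=0: A[i]=8>B[j]=5 take 5, j++
i=0 j=1: A[i]=8<=B[j]=16 take 8, i++
i=1 j=1: A[i]=19>B[j]=16 take 16, j++
i=1 j=2: A[i]=19<=B[j]=21 take 19, i++
i=2 j=2: A[i]=21<=B[j]=21 take 21, i++
i=3 j=2: A[i]=30>B[j]=21 take 21, j++
i=3 j=3: A[i]=30<=B[j]=36 take 30, i++
i=4 j=3: A done, take B[j]=36, j++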